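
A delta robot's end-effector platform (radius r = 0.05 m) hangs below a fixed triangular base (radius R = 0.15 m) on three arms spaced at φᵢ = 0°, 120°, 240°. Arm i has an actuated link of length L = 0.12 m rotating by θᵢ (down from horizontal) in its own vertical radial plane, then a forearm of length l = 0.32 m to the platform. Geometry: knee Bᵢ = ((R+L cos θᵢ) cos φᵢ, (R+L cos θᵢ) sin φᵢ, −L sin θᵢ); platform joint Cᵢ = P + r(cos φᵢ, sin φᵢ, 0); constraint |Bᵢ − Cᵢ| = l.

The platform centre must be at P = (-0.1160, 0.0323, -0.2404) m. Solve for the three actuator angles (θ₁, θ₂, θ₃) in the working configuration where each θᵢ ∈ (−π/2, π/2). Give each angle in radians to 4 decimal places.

θ₁ = 0.9595, θ₂ = -0.3492, θ₃ = 0.0870

φ1=0.0° → target in arm frame (-0.1160, 0.0323)
  A cos θ + B sin θ = C:  0.2160·cos θ + -0.2404·sin θ = -0.0729
  θ1 = atan2(B,A) + arccos(C/0.3232) = 0.9595
arm 2 (φ=120.0°): x'=0.0860, y'=0.0843
  e−x'=0.0140;  (l²−L²−(e−x')²−y'²−z²)/2L = 0.0954
  √(A²+B²)=0.2408;  θ2 = -1.5125+1.1633 ≈ -0.3492
rotate P by −φ3: (0.0300, -0.1166, -0.2404)
  A=0.0700, B=-0.2404, C=(l²−L²−A²−y'²−z²)/(2L)=0.0488
  γ=atan2(-0.2404,0.0700)=-1.2876;  ψ=arccos(0.1949)=1.3746;  θ3=γ+ψ≈0.0870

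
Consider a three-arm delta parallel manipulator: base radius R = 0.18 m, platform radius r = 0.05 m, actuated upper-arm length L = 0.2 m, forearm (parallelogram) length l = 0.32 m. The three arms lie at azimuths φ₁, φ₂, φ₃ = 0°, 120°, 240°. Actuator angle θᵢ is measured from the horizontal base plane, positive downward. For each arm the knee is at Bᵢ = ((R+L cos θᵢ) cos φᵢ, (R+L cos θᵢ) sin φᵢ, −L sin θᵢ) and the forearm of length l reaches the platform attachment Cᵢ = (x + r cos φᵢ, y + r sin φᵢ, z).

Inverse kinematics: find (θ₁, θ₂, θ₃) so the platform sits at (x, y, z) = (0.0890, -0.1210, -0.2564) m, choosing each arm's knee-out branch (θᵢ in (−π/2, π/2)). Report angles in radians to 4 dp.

θ₁ = 0.3490, θ₂ = 1.3964, θ₃ = 0.5236

rotate P by −φ1: (0.0890, -0.1210, -0.2564)
  A=0.0410, B=-0.2564, C=(l²−L²−A²−y'²−z²)/(2L)=-0.0492
  θ1 = atan2(B,A) + arccos(C/0.2597) = 0.3490
rotate P by −φ2: (-0.1493, -0.0166, -0.2564)
  A cos θ + B sin θ = C:  0.2793·cos θ + -0.2564·sin θ = -0.2040
  √(A²+B²)=0.3791;  θ2 = -0.7427+2.1391 ≈ 1.3964
arm 3 (φ=240.0°): x'=0.0603, y'=0.1376
  A=0.0697, B=-0.2564, C=(l²−L²−A²−y'²−z²)/(2L)=-0.0678
  √(A²+B²)=0.2657;  θ3 = -1.3053+1.8289 ≈ 0.5236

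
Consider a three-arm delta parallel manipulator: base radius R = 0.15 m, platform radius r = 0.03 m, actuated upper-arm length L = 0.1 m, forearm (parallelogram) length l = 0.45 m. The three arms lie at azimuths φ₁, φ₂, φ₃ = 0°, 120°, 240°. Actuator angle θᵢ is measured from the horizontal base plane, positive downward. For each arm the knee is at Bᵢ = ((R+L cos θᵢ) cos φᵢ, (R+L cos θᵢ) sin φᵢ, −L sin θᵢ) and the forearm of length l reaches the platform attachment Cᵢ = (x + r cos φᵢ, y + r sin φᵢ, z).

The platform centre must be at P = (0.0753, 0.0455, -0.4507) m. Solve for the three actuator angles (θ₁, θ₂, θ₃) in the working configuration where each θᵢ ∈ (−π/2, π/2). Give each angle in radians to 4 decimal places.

θ₁ = 0.2618, θ₂ = 0.6111, θ₃ = 0.9603

φ1=0.0° → target in arm frame (0.0753, 0.0455)
  e−x'=0.0447;  (l²−L²−(e−x')²−y'²−z²)/2L = -0.0735
  θ1 = atan2(B,A) + arccos(C/0.4529) = 0.2618
φ2=120.0° → target in arm frame (0.0018, -0.0880)
  A=0.1182, B=-0.4507, C=(l²−L²−A²−y'²−z²)/(2L)=-0.1617
  √(A²+B²)=0.4660;  θ2 = -1.3142+1.9253 ≈ 0.6111
arm 3 (φ=240.0°): x'=-0.0771, y'=0.0425
  A=0.1971, B=-0.4507, C=(l²−L²−A²−y'²−z²)/(2L)=-0.2563
  √(A²+B²)=0.4919;  θ3 = -1.1586+2.1189 ≈ 0.9603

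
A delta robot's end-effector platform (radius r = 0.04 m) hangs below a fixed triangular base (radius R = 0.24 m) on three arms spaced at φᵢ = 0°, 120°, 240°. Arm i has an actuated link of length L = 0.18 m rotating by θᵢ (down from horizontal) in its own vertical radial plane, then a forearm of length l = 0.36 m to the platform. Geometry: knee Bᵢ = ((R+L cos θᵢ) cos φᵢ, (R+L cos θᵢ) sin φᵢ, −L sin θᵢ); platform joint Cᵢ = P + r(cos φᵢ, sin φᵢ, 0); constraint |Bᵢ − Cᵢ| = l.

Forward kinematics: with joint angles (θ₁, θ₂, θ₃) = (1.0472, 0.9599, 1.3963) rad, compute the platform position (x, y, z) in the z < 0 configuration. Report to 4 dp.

arm 1 at φ=0.0°: e+L cos θ1 = 0.2900;  O1 = (0.2900, 0.0000, -0.1559)
φ2=120.0°: virtual centre (-0.1516, 0.2626, -0.1474), radius l
φ3=240.0°: virtual centre (-0.1156, -0.2003, -0.1773), radius l
|O₂|²−|O₁|² = 0.0053;  |O₃|²−|O₁|² = -0.0235
plane₁₂: -0.8832x+0.5252y+0.0169z = 0.0053
det = 0.7799;  x = 0.0131+-0.0201z,  y = 0.0321+-0.0660z
sphere 1 gives Az²+Bz+C=0 with A=1.0048, B=0.3187, C=-0.0276;  B²−4AC=0.2125;  roots -0.3880, 0.0708;  negative root z = -0.3880
x = 0.0209, y = 0.0577

(0.0209, 0.0577, -0.3880)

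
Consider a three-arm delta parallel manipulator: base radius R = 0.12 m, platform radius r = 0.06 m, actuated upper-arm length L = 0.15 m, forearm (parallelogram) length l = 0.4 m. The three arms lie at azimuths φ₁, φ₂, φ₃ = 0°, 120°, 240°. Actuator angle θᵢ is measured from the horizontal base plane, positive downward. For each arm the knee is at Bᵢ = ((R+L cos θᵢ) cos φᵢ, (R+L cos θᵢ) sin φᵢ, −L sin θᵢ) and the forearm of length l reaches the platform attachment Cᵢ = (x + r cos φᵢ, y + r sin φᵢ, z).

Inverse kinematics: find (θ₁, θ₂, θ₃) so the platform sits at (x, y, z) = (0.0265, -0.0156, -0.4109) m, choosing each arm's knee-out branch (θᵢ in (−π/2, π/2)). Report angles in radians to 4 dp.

θ₁ = 0.3490, θ₂ = 0.5236, θ₃ = 0.4363

rotate P by −φ1: (0.0265, -0.0156, -0.4109)
  A cos θ + B sin θ = C:  0.0335·cos θ + -0.4109·sin θ = -0.1090
  γ=atan2(-0.4109,0.0335)=-1.4894;  ψ=arccos(-0.2644)=1.8384;  θ1=γ+ψ≈0.3490
rotate P by −φ2: (-0.0268, -0.0151, -0.4109)
  e−x'=0.0868;  (l²−L²−(e−x')²−y'²−z²)/2L = -0.1303
  θ2 = atan2(B,A) + arccos(C/0.4200) = 0.5236
rotate P by −φ3: (0.0003, 0.0307, -0.4109)
  e−x'=0.0597;  (l²−L²−(e−x')²−y'²−z²)/2L = -0.1195
  γ=atan2(-0.4109,0.0597)=-1.4264;  ψ=arccos(-0.2878)=1.8628;  θ3=γ+ψ≈0.4363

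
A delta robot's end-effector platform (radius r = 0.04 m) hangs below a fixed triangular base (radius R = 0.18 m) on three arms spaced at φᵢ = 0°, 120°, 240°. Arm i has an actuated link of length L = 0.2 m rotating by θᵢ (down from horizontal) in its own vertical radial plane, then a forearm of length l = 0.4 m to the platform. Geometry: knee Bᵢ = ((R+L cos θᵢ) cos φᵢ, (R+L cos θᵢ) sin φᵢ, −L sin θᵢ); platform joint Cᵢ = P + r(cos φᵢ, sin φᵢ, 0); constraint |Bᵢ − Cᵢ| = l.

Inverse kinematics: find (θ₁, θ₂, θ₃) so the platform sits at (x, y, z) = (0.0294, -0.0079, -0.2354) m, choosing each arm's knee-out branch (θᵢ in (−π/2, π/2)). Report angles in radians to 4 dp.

arm 1 (φ=0.0°): x'=0.0294, y'=-0.0079
  e−x'=0.1106;  (l²−L²−(e−x')²−y'²−z²)/2L = 0.1307
  √(A²+B²)=0.2601;  θ1 = -1.1316+1.0441 ≈ -0.0874
rotate P by −φ2: (-0.0215, -0.0215, -0.2354)
  e−x'=0.1615;  (l²−L²−(e−x')²−y'²−z²)/2L = 0.0951
  √(A²+B²)=0.2855;  θ2 = -0.9694+1.2313 ≈ 0.2619
arm 3 (φ=240.0°): x'=-0.0079, y'=0.0294
  A=0.1479, B=-0.2354, C=(l²−L²−A²−y'²−z²)/(2L)=0.1046
  √(A²+B²)=0.2780;  θ3 = -1.0100+1.1848 ≈ 0.1749

θ₁ = -0.0874, θ₂ = 0.2619, θ₃ = 0.1749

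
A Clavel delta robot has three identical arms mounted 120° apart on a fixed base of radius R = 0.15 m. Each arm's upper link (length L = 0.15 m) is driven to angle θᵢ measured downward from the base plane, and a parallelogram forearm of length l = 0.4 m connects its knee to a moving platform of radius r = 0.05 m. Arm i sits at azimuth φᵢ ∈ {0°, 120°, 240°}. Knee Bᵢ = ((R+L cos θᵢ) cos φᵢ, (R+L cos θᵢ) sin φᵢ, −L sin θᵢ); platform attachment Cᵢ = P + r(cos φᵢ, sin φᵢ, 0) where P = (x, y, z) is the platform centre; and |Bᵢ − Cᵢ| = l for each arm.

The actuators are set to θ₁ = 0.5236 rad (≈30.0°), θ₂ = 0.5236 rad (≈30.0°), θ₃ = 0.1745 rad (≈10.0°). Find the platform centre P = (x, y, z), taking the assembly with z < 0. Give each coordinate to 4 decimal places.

(-0.0279, -0.0483, -0.3770)

S1 = (0.2299·cos0.0°, 0.2299·sin0.0°, -0.0750) = (0.2299, 0.0000, -0.0750)
φ2=120.0°: virtual centre (-0.1150, 0.1991, -0.0750), radius l
arm 3 at φ=240.0°: ρ3 = 0.2477;  S3 = (-0.1239, -0.2145, -0.0260)
|S₂|²−|S₁|² = 0.0000;  |S₃|²−|S₁|² = 0.0036
plane₁₂: -0.6897x+0.3982y+0.0000z = 0.0000
Cramer: x(z) = -0.0025+0.0675z;  y(z) = -0.0043+0.1169z
sphere 1 gives Az²+Bz+C=0 with A=1.0182, B=0.1176, C=-0.1004;  B²−4AC=0.4226;  roots -0.3770, 0.2615;  negative root z = -0.3770
x = -0.0279, y = -0.0483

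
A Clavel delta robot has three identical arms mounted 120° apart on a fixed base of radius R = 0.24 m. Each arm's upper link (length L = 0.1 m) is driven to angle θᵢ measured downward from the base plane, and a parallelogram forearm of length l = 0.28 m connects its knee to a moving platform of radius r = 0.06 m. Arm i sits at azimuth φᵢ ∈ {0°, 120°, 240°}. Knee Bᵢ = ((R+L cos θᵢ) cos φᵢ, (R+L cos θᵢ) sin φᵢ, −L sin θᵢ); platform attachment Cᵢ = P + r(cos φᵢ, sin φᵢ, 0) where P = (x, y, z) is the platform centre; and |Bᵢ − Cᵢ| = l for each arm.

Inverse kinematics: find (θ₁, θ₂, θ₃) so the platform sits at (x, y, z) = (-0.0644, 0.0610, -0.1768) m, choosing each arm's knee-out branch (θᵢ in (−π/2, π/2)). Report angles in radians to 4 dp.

rotate P by −φ1: (-0.0644, 0.0610, -0.1768)
  e−x'=0.2444;  (l²−L²−(e−x')²−y'²−z²)/2L = -0.1316
  γ=atan2(-0.1768,0.2444)=-0.6263;  ψ=arccos(-0.4361)=2.0221;  θ1=γ+ψ≈1.3958
φ2=120.0° → target in arm frame (0.0850, 0.0253)
  e−x'=0.0950;  (l²−L²−(e−x')²−y'²−z²)/2L = 0.1374
  θ2 = atan2(B,A) + arccos(C/0.2007) = -0.2613
rotate P by −φ3: (-0.0206, -0.0863, -0.1768)
  e−x'=0.2006;  (l²−L²−(e−x')²−y'²−z²)/2L = -0.0528
  γ=atan2(-0.1768,0.2006)=-0.7224;  ψ=arccos(-0.1973)=1.7694;  θ3=γ+ψ≈1.0471

θ₁ = 1.3958, θ₂ = -0.2613, θ₃ = 1.0471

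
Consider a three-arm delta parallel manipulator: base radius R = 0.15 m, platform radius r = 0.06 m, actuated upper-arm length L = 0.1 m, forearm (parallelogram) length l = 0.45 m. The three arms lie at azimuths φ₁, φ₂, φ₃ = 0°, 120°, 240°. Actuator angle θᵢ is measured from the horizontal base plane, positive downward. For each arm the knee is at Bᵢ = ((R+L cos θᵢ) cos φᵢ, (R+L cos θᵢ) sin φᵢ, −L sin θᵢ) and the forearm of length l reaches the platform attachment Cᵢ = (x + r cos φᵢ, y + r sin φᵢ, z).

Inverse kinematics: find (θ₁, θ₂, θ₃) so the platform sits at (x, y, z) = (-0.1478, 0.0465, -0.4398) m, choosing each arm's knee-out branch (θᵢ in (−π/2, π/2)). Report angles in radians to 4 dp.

φ1=0.0° → target in arm frame (-0.1478, 0.0465)
  e−x'=0.2378;  (l²−L²−(e−x')²−y'²−z²)/2L = -0.2982
  θ1 = atan2(B,A) + arccos(C/0.5000) = 1.1347
φ2=120.0° → target in arm frame (0.1142, 0.1047)
  e−x'=-0.0242;  (l²−L²−(e−x')²−y'²−z²)/2L = -0.0624
  γ=atan2(-0.4398,-0.0242)=-1.6257;  ψ=arccos(-0.1417)=1.7129;  θ2=γ+ψ≈0.0873
φ3=240.0° → target in arm frame (0.0336, -0.1512)
  A cos θ + B sin θ = C:  0.0564·cos θ + -0.4398·sin θ = -0.1349
  γ=atan2(-0.4398,0.0564)=-1.4433;  ψ=arccos(-0.3042)=1.8799;  θ3=γ+ψ≈0.4366

θ₁ = 1.1347, θ₂ = 0.0873, θ₃ = 0.4366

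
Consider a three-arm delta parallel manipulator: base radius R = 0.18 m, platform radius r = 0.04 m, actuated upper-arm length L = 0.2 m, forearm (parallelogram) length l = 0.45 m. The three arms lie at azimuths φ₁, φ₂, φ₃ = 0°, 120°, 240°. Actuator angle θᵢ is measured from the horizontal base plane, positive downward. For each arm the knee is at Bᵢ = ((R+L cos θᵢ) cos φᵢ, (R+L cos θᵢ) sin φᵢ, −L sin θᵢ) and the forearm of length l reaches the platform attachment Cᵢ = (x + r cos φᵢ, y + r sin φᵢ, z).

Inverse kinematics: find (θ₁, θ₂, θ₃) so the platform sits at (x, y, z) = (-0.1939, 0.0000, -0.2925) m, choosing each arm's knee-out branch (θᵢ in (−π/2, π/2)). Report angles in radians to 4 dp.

θ₁ = 1.0472, θ₂ = -0.2616, θ₃ = -0.2616

φ1=0.0° → target in arm frame (-0.1939, 0.0000)
  e−x'=0.3339;  (l²−L²−(e−x')²−y'²−z²)/2L = -0.0864
  γ=atan2(-0.2925,0.3339)=-0.7194;  ψ=arccos(-0.1946)=1.7666;  θ1=γ+ψ≈1.0472
φ2=120.0° → target in arm frame (0.0969, 0.1679)
  e−x'=0.0431;  (l²−L²−(e−x')²−y'²−z²)/2L = 0.1172
  √(A²+B²)=0.2957;  θ2 = -1.4247+1.1631 ≈ -0.2616
arm 3 (φ=240.0°): x'=0.0970, y'=-0.1679
  A=0.0430, B=-0.2925, C=(l²−L²−A²−y'²−z²)/(2L)=0.1172
  √(A²+B²)=0.2957;  θ3 = -1.4247+1.1631 ≈ -0.2616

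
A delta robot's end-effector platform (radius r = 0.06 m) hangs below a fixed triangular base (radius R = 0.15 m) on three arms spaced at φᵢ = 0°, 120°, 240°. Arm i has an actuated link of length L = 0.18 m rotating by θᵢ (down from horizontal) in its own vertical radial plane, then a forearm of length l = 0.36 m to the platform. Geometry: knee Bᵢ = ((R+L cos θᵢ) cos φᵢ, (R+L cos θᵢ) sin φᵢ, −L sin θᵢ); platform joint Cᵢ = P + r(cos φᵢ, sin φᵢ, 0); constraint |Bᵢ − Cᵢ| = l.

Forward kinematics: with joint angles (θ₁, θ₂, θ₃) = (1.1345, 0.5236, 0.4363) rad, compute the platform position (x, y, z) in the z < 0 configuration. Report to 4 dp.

O1 = (0.1661·cos0.0°, 0.1661·sin0.0°, -0.1631) = (0.1661, 0.0000, -0.1631)
O2 = (0.2459·cos120.0°, 0.2459·sin120.0°, -0.0900) = (-0.1229, 0.2129, -0.0900)
φ3=240.0°: virtual centre (-0.1266, -0.2192, -0.0761), radius l
subtract pairs → two planes through P
plane₁₂: -0.5780x+0.4259y+0.1463z = 0.0144
det = 0.5027;  x = -0.0258+0.2751z,  y = -0.0013+0.0299z
quadratic in z: (1.0766)z²+(0.2206)z+(-0.0662)=0, √Δ=0.5776 → z ∈ {-0.3707, 0.1658}; z = -0.3707 (taking z<0)
x = -0.1278, y = -0.0124

(-0.1278, -0.0124, -0.3707)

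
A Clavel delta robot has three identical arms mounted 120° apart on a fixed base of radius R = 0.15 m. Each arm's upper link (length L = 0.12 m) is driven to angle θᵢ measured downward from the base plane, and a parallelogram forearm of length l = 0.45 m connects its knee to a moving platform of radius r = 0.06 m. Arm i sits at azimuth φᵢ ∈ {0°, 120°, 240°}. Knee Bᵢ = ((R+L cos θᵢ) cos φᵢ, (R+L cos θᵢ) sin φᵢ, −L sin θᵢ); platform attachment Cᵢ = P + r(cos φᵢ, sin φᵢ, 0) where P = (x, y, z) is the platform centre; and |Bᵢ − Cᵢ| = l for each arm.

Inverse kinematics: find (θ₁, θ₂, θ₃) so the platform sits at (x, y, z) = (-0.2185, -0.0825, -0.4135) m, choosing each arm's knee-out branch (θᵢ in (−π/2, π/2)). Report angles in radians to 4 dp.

rotate P by −φ1: (-0.2185, -0.0825, -0.4135)
  A cos θ + B sin θ = C:  0.3085·cos θ + -0.4135·sin θ = -0.3536
  γ=atan2(-0.4135,0.3085)=-0.9298;  ψ=arccos(-0.6854)=2.3259;  θ1=γ+ψ≈1.3961
rotate P by −φ2: (0.0378, 0.2305, -0.4135)
  A cos θ + B sin θ = C:  0.0522·cos θ + -0.4135·sin θ = -0.1614
  √(A²+B²)=0.4168;  θ2 = -1.4452+1.9683 ≈ 0.5231
rotate P by −φ3: (0.1807, -0.1480, -0.4135)
  A=-0.0907, B=-0.4135, C=(l²−L²−A²−y'²−z²)/(2L)=-0.0542
  √(A²+B²)=0.4233;  θ3 = -1.7867+1.6992 ≈ -0.0876

θ₁ = 1.3961, θ₂ = 0.5231, θ₃ = -0.0876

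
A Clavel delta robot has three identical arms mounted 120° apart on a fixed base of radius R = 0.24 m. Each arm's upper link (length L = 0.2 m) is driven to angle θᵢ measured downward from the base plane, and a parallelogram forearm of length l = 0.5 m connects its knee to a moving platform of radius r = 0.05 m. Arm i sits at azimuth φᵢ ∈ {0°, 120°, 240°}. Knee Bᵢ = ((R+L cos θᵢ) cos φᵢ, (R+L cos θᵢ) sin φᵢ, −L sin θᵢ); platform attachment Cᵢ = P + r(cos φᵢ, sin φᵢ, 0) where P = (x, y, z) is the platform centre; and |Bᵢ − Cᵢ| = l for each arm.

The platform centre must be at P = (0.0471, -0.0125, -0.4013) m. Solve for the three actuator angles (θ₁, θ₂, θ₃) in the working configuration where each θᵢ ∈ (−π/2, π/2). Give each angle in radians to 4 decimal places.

φ1=0.0° → target in arm frame (0.0471, -0.0125)
  A cos θ + B sin θ = C:  0.1429·cos θ + -0.4013·sin θ = 0.0710
  θ1 = atan2(B,A) + arccos(C/0.4260) = 0.1747
rotate P by −φ2: (-0.0344, -0.0345, -0.4013)
  e−x'=0.2244;  (l²−L²−(e−x')²−y'²−z²)/2L = -0.0064
  γ=atan2(-0.4013,0.2244)=-1.0610;  ψ=arccos(-0.0140)=1.5848;  θ2=γ+ψ≈0.5238
φ3=240.0° → target in arm frame (-0.0127, 0.0470)
  A=0.2027, B=-0.4013, C=(l²−L²−A²−y'²−z²)/(2L)=0.0141
  γ=atan2(-0.4013,0.2027)=-1.1030;  ψ=arccos(0.0314)=1.5394;  θ3=γ+ψ≈0.4364

θ₁ = 0.1747, θ₂ = 0.5238, θ₃ = 0.4364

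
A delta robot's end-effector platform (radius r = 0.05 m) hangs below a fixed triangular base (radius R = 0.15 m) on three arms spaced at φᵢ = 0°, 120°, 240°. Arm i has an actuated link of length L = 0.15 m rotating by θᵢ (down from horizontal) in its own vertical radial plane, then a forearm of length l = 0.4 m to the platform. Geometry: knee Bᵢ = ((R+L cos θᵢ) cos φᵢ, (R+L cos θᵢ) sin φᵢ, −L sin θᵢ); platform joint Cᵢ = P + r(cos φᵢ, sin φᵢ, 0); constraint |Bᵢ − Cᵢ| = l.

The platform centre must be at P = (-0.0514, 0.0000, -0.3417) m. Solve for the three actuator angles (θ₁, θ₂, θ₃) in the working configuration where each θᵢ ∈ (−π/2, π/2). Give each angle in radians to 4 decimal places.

θ₁ = 0.4365, θ₂ = 0.0876, θ₃ = 0.0876

arm 1 (φ=0.0°): x'=-0.0514, y'=0.0000
  A cos θ + B sin θ = C:  0.1514·cos θ + -0.3417·sin θ = -0.0073
  θ1 = atan2(B,A) + arccos(C/0.3737) = 0.4365
rotate P by −φ2: (0.0257, 0.0445, -0.3417)
  A cos θ + B sin θ = C:  0.0743·cos θ + -0.3417·sin θ = 0.0441
  √(A²+B²)=0.3497;  θ2 = -1.3567+1.4443 ≈ 0.0876
φ3=240.0° → target in arm frame (0.0257, -0.0445)
  A cos θ + B sin θ = C:  0.0743·cos θ + -0.3417·sin θ = 0.0441
  θ3 = atan2(B,A) + arccos(C/0.3497) = 0.0876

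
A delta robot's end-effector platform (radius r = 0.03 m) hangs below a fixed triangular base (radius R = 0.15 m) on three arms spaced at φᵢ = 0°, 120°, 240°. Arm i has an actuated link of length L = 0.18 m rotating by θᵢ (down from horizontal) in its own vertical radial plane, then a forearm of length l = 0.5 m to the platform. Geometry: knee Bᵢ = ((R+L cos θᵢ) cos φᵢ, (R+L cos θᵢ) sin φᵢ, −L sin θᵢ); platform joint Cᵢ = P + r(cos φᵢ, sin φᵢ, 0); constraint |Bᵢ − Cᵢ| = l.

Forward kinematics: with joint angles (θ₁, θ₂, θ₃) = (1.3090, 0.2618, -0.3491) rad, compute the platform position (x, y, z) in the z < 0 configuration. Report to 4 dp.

centre 1 = (0.1666·cos0.0°, 0.1666·sin0.0°, -0.1739) = (0.1666, 0.0000, -0.1739)
centre 2 = (0.2939·cos120.0°, 0.2939·sin120.0°, -0.0466) = (-0.1469, 0.2545, -0.0466)
centre 3 = (0.2891·cos240.0°, 0.2891·sin240.0°, 0.0616) = (-0.1446, -0.2504, 0.0616)
|centre ₂|²−|centre ₁|² = 0.0305;  |centre ₃|²−|centre ₁|² = 0.0294
plane₁₂: -0.6270x+0.5090y+0.2546z = 0.0305
det = 0.6308;  x = -0.0480+0.5821z,  y = 0.0009+0.2169z
sphere 1 gives Az²+Bz+C=0 with A=1.3859, B=0.0983, C=-0.1737;  B²−4AC=0.9727;  roots -0.3913, 0.3204;  negative root z = -0.3913
x = -0.2758, y = -0.0840

(-0.2758, -0.0840, -0.3913)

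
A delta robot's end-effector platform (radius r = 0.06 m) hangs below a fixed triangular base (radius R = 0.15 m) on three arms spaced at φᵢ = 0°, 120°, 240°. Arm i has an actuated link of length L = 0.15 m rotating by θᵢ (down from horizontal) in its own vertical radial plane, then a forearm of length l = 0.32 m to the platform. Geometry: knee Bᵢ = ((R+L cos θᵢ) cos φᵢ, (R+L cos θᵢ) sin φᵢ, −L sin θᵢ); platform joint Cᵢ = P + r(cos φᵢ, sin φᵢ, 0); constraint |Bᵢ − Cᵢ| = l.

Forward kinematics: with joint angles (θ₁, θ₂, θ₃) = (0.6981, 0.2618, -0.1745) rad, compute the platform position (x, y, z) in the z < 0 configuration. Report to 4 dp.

(-0.0765, -0.0390, -0.2437)

φ1=0.0°: virtual centre (0.2049, 0.0000, -0.0964), radius l
S2 = (0.2349·cos120.0°, 0.2349·sin120.0°, -0.0388) = (-0.1174, 0.2034, -0.0388)
S3 = (0.2377·cos240.0°, 0.2377·sin240.0°, 0.0260) = (-0.1189, -0.2059, 0.0260)
eliminate P² terms by subtracting sphere 1 from 2 and 3
[-0.6447 0.4068 0.1152]·P = 0.0054;  [-0.6475 -0.4117 0.2449]·P = 0.0059
det = 0.5289;  x = -0.0087+0.2781z,  y = -0.0006+0.1575z
sphere 1 gives Az²+Bz+C=0 with A=1.1021, B=0.0738, C=-0.0475;  B²−4AC=0.2147;  roots -0.2437, 0.1767;  negative root z = -0.2437
x = -0.0765, y = -0.0390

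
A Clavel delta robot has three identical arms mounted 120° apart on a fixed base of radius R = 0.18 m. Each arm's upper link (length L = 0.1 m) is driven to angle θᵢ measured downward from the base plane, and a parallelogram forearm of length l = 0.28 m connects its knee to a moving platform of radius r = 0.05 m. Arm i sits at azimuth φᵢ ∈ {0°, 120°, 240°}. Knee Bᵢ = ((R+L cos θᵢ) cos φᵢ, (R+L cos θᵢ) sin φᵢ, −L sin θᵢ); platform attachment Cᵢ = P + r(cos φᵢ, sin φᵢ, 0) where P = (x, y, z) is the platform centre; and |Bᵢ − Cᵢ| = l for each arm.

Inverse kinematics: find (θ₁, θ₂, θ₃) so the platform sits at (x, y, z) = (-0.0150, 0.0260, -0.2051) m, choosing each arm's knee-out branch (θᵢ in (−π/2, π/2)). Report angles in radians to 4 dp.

θ₁ = 0.5230, θ₂ = 0.0875, θ₃ = 0.5232

φ1=0.0° → target in arm frame (-0.0150, 0.0260)
  A=0.1450, B=-0.2051, C=(l²−L²−A²−y'²−z²)/(2L)=0.0232
  γ=atan2(-0.2051,0.1450)=-0.9554;  ψ=arccos(0.0922)=1.4784;  θ1=γ+ψ≈0.5230
φ2=120.0° → target in arm frame (0.0300, 0.0000)
  A cos θ + B sin θ = C:  0.1000·cos θ + -0.2051·sin θ = 0.0817
  γ=atan2(-0.2051,0.1000)=-1.1172;  ψ=arccos(0.3580)=1.2047;  θ2=γ+ψ≈0.0875
φ3=240.0° → target in arm frame (-0.0150, -0.0260)
  A=0.1450, B=-0.2051, C=(l²−L²−A²−y'²−z²)/(2L)=0.0231
  θ3 = atan2(B,A) + arccos(C/0.2512) = 0.5232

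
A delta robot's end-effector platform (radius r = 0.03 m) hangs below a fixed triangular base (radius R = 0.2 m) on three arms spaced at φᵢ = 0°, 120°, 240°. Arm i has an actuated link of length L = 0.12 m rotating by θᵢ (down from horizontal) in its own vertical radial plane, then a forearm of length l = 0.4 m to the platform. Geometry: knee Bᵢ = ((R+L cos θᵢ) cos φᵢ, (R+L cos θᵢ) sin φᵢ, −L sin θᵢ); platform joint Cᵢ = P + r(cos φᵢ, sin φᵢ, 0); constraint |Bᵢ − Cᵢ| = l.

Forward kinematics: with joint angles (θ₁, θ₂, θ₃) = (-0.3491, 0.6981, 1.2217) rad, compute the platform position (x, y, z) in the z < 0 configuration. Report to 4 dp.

(0.1331, 0.0577, -0.3254)

arm 1 at φ=0.0°: e+L cos θ1 = 0.2828;  centre 1 = (0.2828, 0.0000, 0.0410)
centre 2 = (0.2619·cos120.0°, 0.2619·sin120.0°, -0.0771) = (-0.1310, 0.2268, -0.0771)
φ3=240.0°: virtual centre (-0.1055, -0.1828, -0.1128), radius l
|centre ₂|²−|centre ₁|² = -0.0071;  |centre ₃|²−|centre ₁|² = -0.0244
plane₁₂: -0.8275x+0.4537y+-0.2364z = -0.0071
det = 0.6548;  x = 0.0208+-0.3451z,  y = 0.0224+-0.1084z
quadratic in z: (1.1308)z²+(0.0938)z+(-0.0892)=0, √Δ=0.6421 → z ∈ {-0.3254, 0.2424}; z = -0.3254 (taking z<0)
x = 0.1331, y = 0.0577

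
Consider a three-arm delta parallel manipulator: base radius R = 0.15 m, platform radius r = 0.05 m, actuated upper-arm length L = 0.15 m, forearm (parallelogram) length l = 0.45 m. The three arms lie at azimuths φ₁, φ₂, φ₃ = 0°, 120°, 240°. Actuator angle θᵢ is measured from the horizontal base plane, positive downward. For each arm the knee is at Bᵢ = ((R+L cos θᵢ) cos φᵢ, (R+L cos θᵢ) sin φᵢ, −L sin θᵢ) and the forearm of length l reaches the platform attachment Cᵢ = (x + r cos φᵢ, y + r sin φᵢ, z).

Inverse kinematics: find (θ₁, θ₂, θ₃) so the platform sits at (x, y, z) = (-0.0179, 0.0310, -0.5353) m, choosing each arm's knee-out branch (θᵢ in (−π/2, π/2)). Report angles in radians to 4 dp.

φ1=0.0° → target in arm frame (-0.0179, 0.0310)
  e−x'=0.1179;  (l²−L²−(e−x')²−y'²−z²)/2L = -0.4047
  √(A²+B²)=0.5481;  θ1 = -1.3540+2.4014 ≈ 1.0474
rotate P by −φ2: (0.0358, 0.0000, -0.5353)
  A=0.0642, B=-0.5353, C=(l²−L²−A²−y'²−z²)/(2L)=-0.3689
  θ2 = atan2(B,A) + arccos(C/0.5391) = 0.8729
arm 3 (φ=240.0°): x'=-0.0179, y'=-0.0310
  A cos θ + B sin θ = C:  0.1179·cos θ + -0.5353·sin θ = -0.4047
  γ=atan2(-0.5353,0.1179)=-1.3540;  ψ=arccos(-0.7383)=2.4014;  θ3=γ+ψ≈1.0473

θ₁ = 1.0474, θ₂ = 0.8729, θ₃ = 1.0473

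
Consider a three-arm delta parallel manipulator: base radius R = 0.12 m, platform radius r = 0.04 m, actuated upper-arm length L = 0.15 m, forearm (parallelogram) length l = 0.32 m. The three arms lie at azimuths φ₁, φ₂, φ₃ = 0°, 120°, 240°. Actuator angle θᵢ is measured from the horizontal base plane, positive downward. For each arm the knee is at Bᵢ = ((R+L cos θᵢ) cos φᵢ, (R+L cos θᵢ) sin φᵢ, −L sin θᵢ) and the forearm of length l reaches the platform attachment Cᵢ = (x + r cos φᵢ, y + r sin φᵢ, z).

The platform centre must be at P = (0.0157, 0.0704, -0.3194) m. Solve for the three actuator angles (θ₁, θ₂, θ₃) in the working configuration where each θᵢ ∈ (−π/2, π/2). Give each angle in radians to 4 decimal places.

θ₁ = 0.5236, θ₂ = 0.3493, θ₃ = 0.8729

rotate P by −φ1: (0.0157, 0.0704, -0.3194)
  A cos θ + B sin θ = C:  0.0643·cos θ + -0.3194·sin θ = -0.1040
  √(A²+B²)=0.3258;  θ1 = -1.3721+1.8958 ≈ 0.5236
rotate P by −φ2: (0.0531, -0.0488, -0.3194)
  e−x'=0.0269;  (l²−L²−(e−x')²−y'²−z²)/2L = -0.0841
  θ2 = atan2(B,A) + arccos(C/0.3205) = 0.3493
arm 3 (φ=240.0°): x'=-0.0688, y'=-0.0216
  A cos θ + B sin θ = C:  0.1488·cos θ + -0.3194·sin θ = -0.1491
  √(A²+B²)=0.3524;  θ3 = -1.1348+2.0077 ≈ 0.8729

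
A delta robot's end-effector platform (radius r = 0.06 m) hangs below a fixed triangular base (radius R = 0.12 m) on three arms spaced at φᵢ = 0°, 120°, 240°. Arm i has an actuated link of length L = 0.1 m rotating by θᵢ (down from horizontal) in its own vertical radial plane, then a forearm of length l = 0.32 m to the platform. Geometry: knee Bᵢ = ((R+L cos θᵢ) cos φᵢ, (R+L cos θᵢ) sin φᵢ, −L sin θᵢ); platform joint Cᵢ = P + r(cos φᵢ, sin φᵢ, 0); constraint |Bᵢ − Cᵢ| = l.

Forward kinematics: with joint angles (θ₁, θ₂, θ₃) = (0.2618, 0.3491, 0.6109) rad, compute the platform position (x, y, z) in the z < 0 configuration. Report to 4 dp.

centre 1 = (0.1566·cos0.0°, 0.1566·sin0.0°, -0.0259) = (0.1566, 0.0000, -0.0259)
centre 2 = (0.1540·cos120.0°, 0.1540·sin120.0°, -0.0342) = (-0.0770, 0.1333, -0.0342)
φ3=240.0°: virtual centre (-0.0710, -0.1229, -0.0574), radius l
eliminate P² terms by subtracting sphere 1 from 2 and 3
[-0.4672 0.2667 -0.0166]·P = -0.0003;  [-0.4551 -0.2458 -0.0630]·P = -0.0018
det = 0.2362;  x = 0.0023+-0.0884z,  y = 0.0029+-0.0924z
sphere 1 gives Az²+Bz+C=0 with A=1.0164, B=0.0785, C=-0.0779;  B²−4AC=0.3229;  roots -0.3182, 0.2409;  negative root z = -0.3182
x = 0.0304, y = 0.0323

(0.0304, 0.0323, -0.3182)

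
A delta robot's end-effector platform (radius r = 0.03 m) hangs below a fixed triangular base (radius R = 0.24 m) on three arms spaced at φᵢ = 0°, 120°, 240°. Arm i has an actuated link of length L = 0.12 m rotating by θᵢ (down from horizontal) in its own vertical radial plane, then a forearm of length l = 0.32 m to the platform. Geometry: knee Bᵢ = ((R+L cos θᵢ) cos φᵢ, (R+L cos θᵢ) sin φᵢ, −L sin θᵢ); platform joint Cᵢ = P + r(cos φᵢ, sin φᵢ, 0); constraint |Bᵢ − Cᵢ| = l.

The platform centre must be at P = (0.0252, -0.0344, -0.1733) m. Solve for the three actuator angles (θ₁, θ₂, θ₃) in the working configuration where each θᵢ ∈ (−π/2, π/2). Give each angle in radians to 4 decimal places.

θ₁ = 0.4361, θ₂ = 1.0475, θ₃ = 0.5238

φ1=0.0° → target in arm frame (0.0252, -0.0344)
  A=0.1848, B=-0.1733, C=(l²−L²−A²−y'²−z²)/(2L)=0.0943
  θ1 = atan2(B,A) + arccos(C/0.2533) = 0.4361
arm 2 (φ=120.0°): x'=-0.0424, y'=-0.0046
  A cos θ + B sin θ = C:  0.2524·cos θ + -0.1733·sin θ = -0.0240
  γ=atan2(-0.1733,0.2524)=-0.6017;  ψ=arccos(-0.0783)=1.6492;  θ2=γ+ψ≈1.0475
arm 3 (φ=240.0°): x'=0.0172, y'=0.0390
  A cos θ + B sin θ = C:  0.1928·cos θ + -0.1733·sin θ = 0.0803
  θ3 = atan2(B,A) + arccos(C/0.2592) = 0.5238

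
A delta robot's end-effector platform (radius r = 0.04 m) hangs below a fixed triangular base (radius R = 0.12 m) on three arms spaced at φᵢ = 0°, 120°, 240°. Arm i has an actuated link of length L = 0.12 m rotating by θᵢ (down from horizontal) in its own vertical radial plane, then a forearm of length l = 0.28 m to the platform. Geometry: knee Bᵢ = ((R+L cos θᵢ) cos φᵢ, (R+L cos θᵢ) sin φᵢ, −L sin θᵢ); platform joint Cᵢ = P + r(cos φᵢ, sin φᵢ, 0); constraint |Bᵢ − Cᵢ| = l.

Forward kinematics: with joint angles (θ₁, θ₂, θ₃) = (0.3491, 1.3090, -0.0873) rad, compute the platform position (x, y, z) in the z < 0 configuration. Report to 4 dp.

arm 1 at φ=0.0°: ρ1 = 0.1928;  centre 1 = (0.1928, 0.0000, -0.0410)
centre 2 = (0.1111·cos120.0°, 0.1111·sin120.0°, -0.1159) = (-0.0555, 0.0962, -0.1159)
centre 3 = (0.1995·cos240.0°, 0.1995·sin240.0°, 0.0105) = (-0.0998, -0.1728, 0.0105)
eliminate P² terms by subtracting sphere 1 from 2 and 3
[-0.4966 0.1924 -0.1497]·P = -0.0131;  [-0.5851 -0.3456 0.1030]·P = 0.0011
det = 0.2842;  x = 0.0152+-0.1124z,  y = -0.0288+0.4883z
sphere 1 gives Az²+Bz+C=0 with A=1.2511, B=0.0939, C=-0.0443;  B²−4AC=0.2307;  roots -0.2295, 0.1545;  negative root z = -0.2295
x = 0.0410, y = -0.1409

(0.0410, -0.1409, -0.2295)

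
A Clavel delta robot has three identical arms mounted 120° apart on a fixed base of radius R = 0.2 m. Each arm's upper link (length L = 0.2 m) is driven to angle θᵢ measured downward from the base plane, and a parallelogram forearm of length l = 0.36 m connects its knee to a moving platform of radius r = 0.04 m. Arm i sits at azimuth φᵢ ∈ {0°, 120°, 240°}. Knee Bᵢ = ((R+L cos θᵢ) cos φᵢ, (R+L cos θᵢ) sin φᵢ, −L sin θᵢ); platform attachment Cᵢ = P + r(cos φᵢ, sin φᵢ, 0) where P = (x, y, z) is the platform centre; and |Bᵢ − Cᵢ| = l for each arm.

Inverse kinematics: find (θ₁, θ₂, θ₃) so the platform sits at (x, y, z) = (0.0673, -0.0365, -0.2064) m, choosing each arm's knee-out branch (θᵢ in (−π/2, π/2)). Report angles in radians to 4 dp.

arm 1 (φ=0.0°): x'=0.0673, y'=-0.0365
  e−x'=0.0927;  (l²−L²−(e−x')²−y'²−z²)/2L = 0.0927
  γ=atan2(-0.2064,0.0927)=-1.1487;  ψ=arccos(0.4096)=1.1487;  θ1=γ+ψ≈0.0001
rotate P by −φ2: (-0.0653, -0.0400, -0.2064)
  A cos θ + B sin θ = C:  0.2253·cos θ + -0.2064·sin θ = -0.0134
  γ=atan2(-0.2064,0.2253)=-0.7417;  ψ=arccos(-0.0437)=1.6146;  θ2=γ+ψ≈0.8728
arm 3 (φ=240.0°): x'=-0.0020, y'=0.0765
  A cos θ + B sin θ = C:  0.1620·cos θ + -0.2064·sin θ = 0.0372
  θ3 = atan2(B,A) + arccos(C/0.2624) = 0.5233

θ₁ = 0.0001, θ₂ = 0.8728, θ₃ = 0.5233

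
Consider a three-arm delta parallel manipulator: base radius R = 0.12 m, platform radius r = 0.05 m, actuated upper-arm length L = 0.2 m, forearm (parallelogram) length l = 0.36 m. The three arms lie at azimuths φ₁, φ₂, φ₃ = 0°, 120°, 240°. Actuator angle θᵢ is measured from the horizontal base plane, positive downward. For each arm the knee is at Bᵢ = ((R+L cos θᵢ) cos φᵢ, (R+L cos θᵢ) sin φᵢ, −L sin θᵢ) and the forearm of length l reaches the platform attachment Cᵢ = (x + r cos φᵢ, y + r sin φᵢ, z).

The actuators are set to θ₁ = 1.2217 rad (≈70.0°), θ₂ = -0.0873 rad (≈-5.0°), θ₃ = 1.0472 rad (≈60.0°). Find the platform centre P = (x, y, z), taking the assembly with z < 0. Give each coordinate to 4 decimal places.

(-0.1430, 0.1683, -0.3366)

S1 = (0.1384·cos0.0°, 0.1384·sin0.0°, -0.1879) = (0.1384, 0.0000, -0.1879)
φ2=120.0°: virtual centre (-0.1346, 0.2332, 0.0174), radius l
arm 3 at φ=240.0°: e+L cos θ3 = 0.1700;  S3 = (-0.0850, -0.1472, -0.1732)
subtract pairs → two planes through P
plane₁₂: -0.5461x+0.4663y+0.4107z = 0.0183
Cramer: x(z) = -0.0202+0.3648z;  y(z) = 0.0156-0.4536z
quadratic in z: (1.3389)z²+(0.2460)z+(-0.0689)=0, √Δ=0.6553 → z ∈ {-0.3366, 0.1529}; z = -0.3366 (taking z<0)
x = -0.1430, y = 0.1683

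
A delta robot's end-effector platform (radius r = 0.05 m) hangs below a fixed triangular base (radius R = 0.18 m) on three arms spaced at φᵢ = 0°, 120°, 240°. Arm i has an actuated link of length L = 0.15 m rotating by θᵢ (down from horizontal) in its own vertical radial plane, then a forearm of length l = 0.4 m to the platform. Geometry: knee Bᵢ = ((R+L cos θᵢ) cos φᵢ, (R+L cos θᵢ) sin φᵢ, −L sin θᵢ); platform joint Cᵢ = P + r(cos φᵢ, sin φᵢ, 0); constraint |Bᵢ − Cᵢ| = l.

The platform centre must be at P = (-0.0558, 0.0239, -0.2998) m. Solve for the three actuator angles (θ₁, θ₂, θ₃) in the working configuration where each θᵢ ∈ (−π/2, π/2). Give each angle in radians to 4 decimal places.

θ₁ = 0.4361, θ₂ = -0.1746, θ₃ = 0.0868

arm 1 (φ=0.0°): x'=-0.0558, y'=0.0239
  A=0.1858, B=-0.2998, C=(l²−L²−A²−y'²−z²)/(2L)=0.0418
  γ=atan2(-0.2998,0.1858)=-1.0160;  ψ=arccos(0.1184)=1.4521;  θ1=γ+ψ≈0.4361
φ2=120.0° → target in arm frame (0.0486, 0.0364)
  A=0.0814, B=-0.2998, C=(l²−L²−A²−y'²−z²)/(2L)=0.1322
  γ=atan2(-0.2998,0.0814)=-1.3057;  ψ=arccos(0.4257)=1.1311;  θ2=γ+ψ≈-0.1746
arm 3 (φ=240.0°): x'=0.0072, y'=-0.0603
  A=0.1228, B=-0.2998, C=(l²−L²−A²−y'²−z²)/(2L)=0.0964
  √(A²+B²)=0.3240;  θ3 = -1.1820+1.2688 ≈ 0.0868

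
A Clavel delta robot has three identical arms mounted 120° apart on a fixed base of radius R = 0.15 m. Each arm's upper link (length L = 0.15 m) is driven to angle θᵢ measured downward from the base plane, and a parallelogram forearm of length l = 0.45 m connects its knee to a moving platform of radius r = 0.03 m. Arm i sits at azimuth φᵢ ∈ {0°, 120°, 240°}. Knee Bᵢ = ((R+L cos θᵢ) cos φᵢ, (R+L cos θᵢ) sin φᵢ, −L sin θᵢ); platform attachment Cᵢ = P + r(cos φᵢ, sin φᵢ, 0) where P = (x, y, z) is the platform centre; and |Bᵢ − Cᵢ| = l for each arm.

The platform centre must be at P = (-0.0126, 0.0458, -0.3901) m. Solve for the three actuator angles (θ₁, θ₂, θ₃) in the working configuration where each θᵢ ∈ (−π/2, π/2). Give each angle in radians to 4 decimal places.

θ₁ = 0.2617, θ₂ = 0.0001, θ₃ = 0.3495

φ1=0.0° → target in arm frame (-0.0126, 0.0458)
  A=0.1326, B=-0.3901, C=(l²−L²−A²−y'²−z²)/(2L)=0.0271
  γ=atan2(-0.3901,0.1326)=-1.2431;  ψ=arccos(0.0659)=1.5049;  θ1=γ+ψ≈0.2617
arm 2 (φ=120.0°): x'=0.0460, y'=-0.0120
  A cos θ + B sin θ = C:  0.0740·cos θ + -0.3901·sin θ = 0.0740
  γ=atan2(-0.3901,0.0740)=-1.3832;  ψ=arccos(0.1863)=1.3834;  θ2=γ+ψ≈0.0001
arm 3 (φ=240.0°): x'=-0.0334, y'=-0.0338
  e−x'=0.1534;  (l²−L²−(e−x')²−y'²−z²)/2L = 0.0105
  γ=atan2(-0.3901,0.1534)=-1.1962;  ψ=arccos(0.0251)=1.5457;  θ3=γ+ψ≈0.3495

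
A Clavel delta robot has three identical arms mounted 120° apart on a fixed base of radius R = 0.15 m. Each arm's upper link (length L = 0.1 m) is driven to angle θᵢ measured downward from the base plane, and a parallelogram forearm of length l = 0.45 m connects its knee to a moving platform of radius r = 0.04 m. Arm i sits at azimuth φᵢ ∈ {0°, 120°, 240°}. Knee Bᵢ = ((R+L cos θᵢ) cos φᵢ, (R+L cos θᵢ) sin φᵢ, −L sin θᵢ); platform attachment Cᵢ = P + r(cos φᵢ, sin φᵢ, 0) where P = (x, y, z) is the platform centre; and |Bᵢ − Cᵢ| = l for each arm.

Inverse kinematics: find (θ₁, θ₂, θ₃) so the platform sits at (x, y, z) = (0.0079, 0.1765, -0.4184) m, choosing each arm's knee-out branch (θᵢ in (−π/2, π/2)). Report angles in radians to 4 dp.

φ1=0.0° → target in arm frame (0.0079, 0.1765)
  A=0.1021, B=-0.4184, C=(l²−L²−A²−y'²−z²)/(2L)=-0.1207
  γ=atan2(-0.4184,0.1021)=-1.3314;  ψ=arccos(-0.2802)=1.8548;  θ1=γ+ψ≈0.5234
rotate P by −φ2: (0.1489, -0.0951, -0.4184)
  A=-0.0389, B=-0.4184, C=(l²−L²−A²−y'²−z²)/(2L)=0.0344
  γ=atan2(-0.4184,-0.0389)=-1.6635;  ψ=arccos(0.0819)=1.4888;  θ2=γ+ψ≈-0.1747
rotate P by −φ3: (-0.1568, -0.0814, -0.4184)
  e−x'=0.2668;  (l²−L²−(e−x')²−y'²−z²)/2L = -0.3018
  θ3 = atan2(B,A) + arccos(C/0.4962) = 1.2216

θ₁ = 0.5234, θ₂ = -0.1747, θ₃ = 1.2216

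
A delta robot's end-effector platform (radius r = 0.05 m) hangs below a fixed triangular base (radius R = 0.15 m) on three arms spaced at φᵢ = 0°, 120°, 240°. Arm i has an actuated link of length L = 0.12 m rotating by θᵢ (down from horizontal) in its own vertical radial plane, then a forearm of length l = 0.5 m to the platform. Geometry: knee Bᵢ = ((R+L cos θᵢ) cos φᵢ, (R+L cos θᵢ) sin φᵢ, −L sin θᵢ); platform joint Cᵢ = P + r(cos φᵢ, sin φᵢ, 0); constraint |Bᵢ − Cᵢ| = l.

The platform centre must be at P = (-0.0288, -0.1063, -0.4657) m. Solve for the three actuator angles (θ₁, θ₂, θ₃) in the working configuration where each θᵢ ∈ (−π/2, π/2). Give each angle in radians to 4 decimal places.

θ₁ = 0.3489, θ₂ = 0.5234, θ₃ = -0.1746

arm 1 (φ=0.0°): x'=-0.0288, y'=-0.1063
  A cos θ + B sin θ = C:  0.1288·cos θ + -0.4657·sin θ = -0.0382
  θ1 = atan2(B,A) + arccos(C/0.4832) = 0.3489
φ2=120.0° → target in arm frame (-0.0777, 0.0781)
  e−x'=0.1777;  (l²−L²−(e−x')²−y'²−z²)/2L = -0.0789
  γ=atan2(-0.4657,0.1777)=-1.2064;  ψ=arccos(-0.1583)=1.7298;  θ2=γ+ψ≈0.5234
rotate P by −φ3: (0.1065, 0.0282, -0.4657)
  e−x'=-0.0065;  (l²−L²−(e−x')²−y'²−z²)/2L = 0.0745
  γ=atan2(-0.4657,-0.0065)=-1.5847;  ψ=arccos(0.1600)=1.4101;  θ3=γ+ψ≈-0.1746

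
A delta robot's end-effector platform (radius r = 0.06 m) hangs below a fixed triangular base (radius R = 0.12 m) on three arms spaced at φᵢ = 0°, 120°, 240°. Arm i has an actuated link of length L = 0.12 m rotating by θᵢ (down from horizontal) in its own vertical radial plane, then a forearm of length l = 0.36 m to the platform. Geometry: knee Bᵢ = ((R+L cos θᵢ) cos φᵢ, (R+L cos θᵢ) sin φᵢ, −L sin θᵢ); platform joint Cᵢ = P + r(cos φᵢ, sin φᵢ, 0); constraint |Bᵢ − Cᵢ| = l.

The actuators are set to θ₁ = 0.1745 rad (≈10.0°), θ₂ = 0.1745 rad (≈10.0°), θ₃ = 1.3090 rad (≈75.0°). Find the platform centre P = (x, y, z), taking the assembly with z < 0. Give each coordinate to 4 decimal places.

φ1=0.0°: virtual centre (0.1782, 0.0000, -0.0208), radius l
arm 2 at φ=120.0°: ρ2 = 0.1782;  S2 = (-0.0891, 0.1543, -0.0208)
φ3=240.0°: virtual centre (-0.0455, -0.0789, -0.1159), radius l
eliminate P² terms by subtracting sphere 1 from 2 and 3
linear system: -0.5345x+0.3086y = 0.0000−0.0000z; -0.4474x+-0.1577y = -0.0105−-0.1902z
Cramer: x(z) = 0.0145-0.2639z;  y(z) = 0.0251-0.4571z
quadratic in z: (1.2785)z²+(0.1051)z+(-0.1017)=0, √Δ=0.7290 → z ∈ {-0.3262, 0.2440}; z = -0.3262 (taking z<0)
x = 0.1006, y = 0.1742

(0.1006, 0.1742, -0.3262)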